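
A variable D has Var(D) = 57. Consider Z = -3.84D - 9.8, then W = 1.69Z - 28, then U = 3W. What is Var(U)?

Var(U) = 21604.94788608

Var(Z) = (-3.84)²·57 = 840.4992.
Var(W) = 1.69²·840.4992 = 2400.54976512.
Var(U) = 3²·2400.54976512 = 21604.94788608.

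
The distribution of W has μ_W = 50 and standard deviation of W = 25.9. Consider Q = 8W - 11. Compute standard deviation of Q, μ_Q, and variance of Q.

standard deviation of Q = 207.2, μ_Q = 389, variance of Q = 42931.84

Q = 8W - 11 is linear with a = 8, b = -11.
standard deviation of Q = |a|·standard deviation of W = |8|·25.9 = 207.2.
μ_Q = a·μ_W + b = 8·50 + (-11) = 389.
variance of W = 25.9² = 670.81.
variance of Q = a²·variance of W = 8²·670.81 = 42931.84 (the additive constant -11 does not affect variance).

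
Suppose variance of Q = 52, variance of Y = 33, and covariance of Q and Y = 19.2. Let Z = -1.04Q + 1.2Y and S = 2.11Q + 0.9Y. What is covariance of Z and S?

covariance of Z and S = -47.8256

By bilinearity, covariance of Z and S = ac·variance of Q + bd·variance of Y + (ad+bc)·covariance of Q and Y, with a=-1.04, b=1.2, c=2.11, d=0.9.
ac·variance of Q = (-1.04)·2.11·52 = -114.1088
bd·variance of Y = 1.2·0.9·33 = 35.64
(ad+bc)·covariance of Q and Y = (1.596)·19.2 = 30.6432
covariance of Z and S = -114.1088 + 35.64 + 30.6432 = -47.8256.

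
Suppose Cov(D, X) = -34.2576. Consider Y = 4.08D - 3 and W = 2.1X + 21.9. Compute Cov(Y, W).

Cov(Y, W) = -293.5191168

Cov(Y, W) = a·c·Cov(D, X) = 4.08·2.1·(-34.2576) = -293.5191168. Additive constants drop out.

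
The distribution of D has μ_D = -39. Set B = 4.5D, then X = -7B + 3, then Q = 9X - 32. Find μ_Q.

μ_B = 4.5·(-39) = -175.5.
μ_X = (-7)·(-175.5) + 3 = 1231.5.
μ_Q = 9·1231.5 + (-32) = 11051.5.

μ_Q = 11051.5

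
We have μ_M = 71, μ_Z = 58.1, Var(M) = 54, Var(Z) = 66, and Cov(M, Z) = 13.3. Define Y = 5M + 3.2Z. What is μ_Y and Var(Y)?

μ_Y = 5·μ_M + 3.2·μ_Z = 5·71 + 3.2·58.1 = 540.92.
Var(Y) = a²·Var(M) + b²·Var(Z) + 2ab·Cov(M, Z) with a = 5, b = 3.2.
= 5²·54 + 3.2²·66 + 2·5·3.2·13.3
= 1350 + 675.84 + 425.6 = 2451.44.

μ_Y = 540.92, Var(Y) = 2451.44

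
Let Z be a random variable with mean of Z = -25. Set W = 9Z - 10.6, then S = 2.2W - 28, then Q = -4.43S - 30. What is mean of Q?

mean of Q = 2390.1976

mean of W = 9·(-25) + (-10.6) = -235.6.
mean of S = 2.2·(-235.6) + (-28) = -546.32.
mean of Q = (-4.43)·(-546.32) + (-30) = 2390.1976.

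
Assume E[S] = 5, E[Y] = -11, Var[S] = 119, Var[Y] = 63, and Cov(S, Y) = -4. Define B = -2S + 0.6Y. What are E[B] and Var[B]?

E[B] = -16.6, Var[B] = 508.28

E[B] = (-2)·E[S] + 0.6·E[Y] = (-2)·5 + 0.6·(-11) = -16.6.
Var[B] = a²·Var[S] + b²·Var[Y] + 2ab·Cov(S, Y) with a = -2, b = 0.6.
= (-2)²·119 + 0.6²·63 + 2·(-2)·0.6·(-4)
= 476 + 22.68 + 9.6 = 508.28.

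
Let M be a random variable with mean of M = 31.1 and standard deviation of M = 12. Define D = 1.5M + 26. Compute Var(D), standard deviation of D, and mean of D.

D = 1.5M + 26 is linear with a = 1.5, b = 26.
Var(M) = 12² = 144.
Var(D) = a²·Var(M) = 1.5²·144 = 324 (the additive constant 26 does not affect variance).
standard deviation of D = |a|·standard deviation of M = |1.5|·12 = 18.
mean of D = a·mean of M + b = 1.5·31.1 + 26 = 72.65.

Var(D) = 324, standard deviation of D = 18, mean of D = 72.65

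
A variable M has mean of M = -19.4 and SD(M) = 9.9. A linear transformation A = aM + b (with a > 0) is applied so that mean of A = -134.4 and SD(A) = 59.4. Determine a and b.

SD(A) = a·SD(M) (a > 0), so a = 59.4/9.9 = 6.
mean of A = a·mean of M + b, so b = -134.4 − 6·(-19.4) = -18.

a = 6, b = -18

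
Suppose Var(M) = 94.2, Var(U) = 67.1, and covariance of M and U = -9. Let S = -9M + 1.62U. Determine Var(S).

Var(S) = a²·Var(M) + b²·Var(U) + 2ab·covariance of M and U with a = -9, b = 1.62.
= (-9)²·94.2 + 1.62²·67.1 + 2·(-9)·1.62·(-9)
= 7630.2 + 176.09724 + 262.44 = 8068.73724.

Var(S) = 8068.73724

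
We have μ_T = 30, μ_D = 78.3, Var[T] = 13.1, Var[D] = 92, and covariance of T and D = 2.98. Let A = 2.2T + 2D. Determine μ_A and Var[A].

μ_A = 222.6, Var[A] = 457.628

μ_A = 2.2·μ_T + 2·μ_D = 2.2·30 + 2·78.3 = 222.6.
Var[A] = a²·Var[T] + b²·Var[D] + 2ab·covariance of T and D with a = 2.2, b = 2.
= 2.2²·13.1 + 2²·92 + 2·2.2·2·2.98
= 63.404 + 368 + 26.224 = 457.628.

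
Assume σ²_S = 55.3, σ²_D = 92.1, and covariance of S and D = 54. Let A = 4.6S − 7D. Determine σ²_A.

σ²_A = 2205.448

σ²_A = a²·σ²_S + b²·σ²_D + 2ab·covariance of S and D with a = 4.6, b = -7.
= 4.6²·55.3 + (-7)²·92.1 + 2·4.6·(-7)·54
= 1170.148 + 4512.9 + (-3477.6) = 2205.448.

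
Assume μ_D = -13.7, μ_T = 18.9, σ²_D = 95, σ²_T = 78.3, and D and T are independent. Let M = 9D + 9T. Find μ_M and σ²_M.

μ_M = 9·μ_D + 9·μ_T = 9·(-13.7) + 9·18.9 = 46.8.
σ²_M = a²·σ²_D + b²·σ²_T + 2ab·covariance of D and T with a = 9, b = 9.
Independence gives covariance of D and T = 0.
= 9²·95 + 9²·78.3 + 2·9·9·0
= 7695 + 6342.3 + 0 = 14037.3.

μ_M = 46.8, σ²_M = 14037.3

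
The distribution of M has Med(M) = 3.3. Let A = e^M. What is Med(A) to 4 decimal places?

Med(A) = 27.1126

e^M is monotone on this domain, so Med(A) = exp(3.3) ≈ 27.1126.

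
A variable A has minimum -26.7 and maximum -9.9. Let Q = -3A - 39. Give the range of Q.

Range of A = -9.9 − (-26.7) = 16.8.
Range(Q) = |a|·Range(A) = |-3|·16.8 = 50.4.

Range(Q) = 50.4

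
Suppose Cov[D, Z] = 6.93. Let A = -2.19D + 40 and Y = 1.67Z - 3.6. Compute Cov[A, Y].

Cov[A, Y] = -25.345089

Cov[A, Y] = a·c·Cov[D, Z] = (-2.19)·1.67·6.93 = -25.345089. Additive constants drop out.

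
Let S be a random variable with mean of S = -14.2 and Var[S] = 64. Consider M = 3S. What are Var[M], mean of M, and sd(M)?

M = 3S is linear with a = 3, b = 0.
Var[M] = a²·Var[S] = 3²·64 = 576.
mean of M = a·mean of S + b = 3·(-14.2) = -42.6.
sd(S) = √64 = 8.
sd(M) = |a|·sd(S) = |3|·8 = 24.

Var[M] = 576, mean of M = -42.6, sd(M) = 24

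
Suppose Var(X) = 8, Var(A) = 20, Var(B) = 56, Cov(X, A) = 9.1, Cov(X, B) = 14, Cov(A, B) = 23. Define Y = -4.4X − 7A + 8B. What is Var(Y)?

Var(Y) = a²·Var(X) + b²·Var(A) + c²·Var(B) + 2ab·Cov(X, A) + 2ac·Cov(X, B) + 2bc·Cov(A, B), with a = -4.4, b = -7, c = 8.
= 154.88 + 980 + 3584 + 560.56 + (-985.6) + (-2576)
= 1717.84.

Var(Y) = 1717.84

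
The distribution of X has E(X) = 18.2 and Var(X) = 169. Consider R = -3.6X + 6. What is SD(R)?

SD(R) = 46.8

R = -3.6X + 6 is linear with a = -3.6, b = 6.
SD(X) = √169 = 13.
SD(R) = |a|·SD(X) = |-3.6|·13 = 46.8.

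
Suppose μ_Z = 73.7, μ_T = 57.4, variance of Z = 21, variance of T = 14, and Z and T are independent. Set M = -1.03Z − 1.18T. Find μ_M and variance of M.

μ_M = -143.643, variance of M = 41.7725

μ_M = (-1.03)·μ_Z + (-1.18)·μ_T = (-1.03)·73.7 + (-1.18)·57.4 = -143.643.
variance of M = a²·variance of Z + b²·variance of T + 2ab·Cov(Z, T) with a = -1.03, b = -1.18.
Independence gives Cov(Z, T) = 0.
= (-1.03)²·21 + (-1.18)²·14 + 2·(-1.03)·(-1.18)·0
= 22.2789 + 19.4936 + 0 = 41.7725.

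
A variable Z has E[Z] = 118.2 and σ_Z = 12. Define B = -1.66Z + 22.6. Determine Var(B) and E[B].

Var(B) = 396.8064, E[B] = -173.612

B = -1.66Z + 22.6 is linear with a = -1.66, b = 22.6.
Var(Z) = 12² = 144.
Var(B) = a²·Var(Z) = (-1.66)²·144 = 396.8064 (the additive constant 22.6 does not affect variance).
E[B] = a·E[Z] + b = (-1.66)·118.2 + 22.6 = -173.612.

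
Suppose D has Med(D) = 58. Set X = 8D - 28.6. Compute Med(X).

Med(X) = 435.4

A linear map preserves order up to sign, so Med(X) = a·Med(D) + b = 8·58 + (-28.6) = 435.4.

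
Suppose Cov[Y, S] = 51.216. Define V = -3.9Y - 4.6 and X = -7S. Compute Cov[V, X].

Cov[V, X] = 1398.1968

Cov[V, X] = a·c·Cov[Y, S] = (-3.9)·(-7)·51.216 = 1398.1968. Additive constants drop out.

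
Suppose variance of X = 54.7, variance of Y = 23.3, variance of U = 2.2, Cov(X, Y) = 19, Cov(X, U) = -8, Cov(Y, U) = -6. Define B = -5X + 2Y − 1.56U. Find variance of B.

variance of B = 998.69392

variance of B = a²·variance of X + b²·variance of Y + c²·variance of U + 2ab·Cov(X, Y) + 2ac·Cov(X, U) + 2bc·Cov(Y, U), with a = -5, b = 2, c = -1.56.
= 1367.5 + 93.2 + 5.35392 + (-380) + (-124.8) + 37.44
= 998.69392.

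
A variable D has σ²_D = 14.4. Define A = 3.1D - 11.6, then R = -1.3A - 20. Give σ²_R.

σ²_R = 233.86896

σ²_A = 3.1²·14.4 = 138.384.
σ²_R = (-1.3)²·138.384 = 233.86896.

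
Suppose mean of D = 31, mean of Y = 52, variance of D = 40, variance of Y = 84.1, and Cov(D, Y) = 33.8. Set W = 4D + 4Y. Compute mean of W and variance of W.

mean of W = 4·mean of D + 4·mean of Y = 4·31 + 4·52 = 332.
variance of W = a²·variance of D + b²·variance of Y + 2ab·Cov(D, Y) with a = 4, b = 4.
= 4²·40 + 4²·84.1 + 2·4·4·33.8
= 640 + 1345.6 + 1081.6 = 3067.2.

mean of W = 332, variance of W = 3067.2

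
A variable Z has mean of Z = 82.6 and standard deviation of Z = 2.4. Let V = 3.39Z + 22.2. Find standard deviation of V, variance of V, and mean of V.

V = 3.39Z + 22.2 is linear with a = 3.39, b = 22.2.
standard deviation of V = |a|·standard deviation of Z = |3.39|·2.4 = 8.136.
variance of Z = 2.4² = 5.76.
variance of V = a²·variance of Z = 3.39²·5.76 = 66.194496 (the additive constant 22.2 does not affect variance).
mean of V = a·mean of Z + b = 3.39·82.6 + 22.2 = 302.214.

standard deviation of V = 8.136, variance of V = 66.194496, mean of V = 302.214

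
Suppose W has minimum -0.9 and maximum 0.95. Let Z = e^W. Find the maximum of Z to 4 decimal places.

max(Z) = 2.5857

e^W is increasing on this domain, so max(Z) comes from max(W) = 0.95: max(Z) = exp(0.95) ≈ 2.5857.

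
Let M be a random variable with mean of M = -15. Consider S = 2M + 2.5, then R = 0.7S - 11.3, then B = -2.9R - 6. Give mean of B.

mean of B = 82.595

mean of S = 2·(-15) + 2.5 = -27.5.
mean of R = 0.7·(-27.5) + (-11.3) = -30.55.
mean of B = (-2.9)·(-30.55) + (-6) = 82.595.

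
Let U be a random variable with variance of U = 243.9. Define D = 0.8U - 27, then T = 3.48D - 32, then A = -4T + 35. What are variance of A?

variance of D = 0.8²·243.9 = 156.096.
variance of T = 3.48²·156.096 = 1890.3849984.
variance of A = (-4)²·1890.3849984 = 30246.1599744.

variance of A = 30246.1599744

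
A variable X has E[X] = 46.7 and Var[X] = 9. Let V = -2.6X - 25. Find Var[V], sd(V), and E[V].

Var[V] = 60.84, sd(V) = 7.8, E[V] = -146.42

V = -2.6X - 25 is linear with a = -2.6, b = -25.
Var[V] = a²·Var[X] = (-2.6)²·9 = 60.84 (the additive constant -25 does not affect variance).
sd(X) = √9 = 3.
sd(V) = |a|·sd(X) = |-2.6|·3 = 7.8.
E[V] = a·E[X] + b = (-2.6)·46.7 + (-25) = -146.42.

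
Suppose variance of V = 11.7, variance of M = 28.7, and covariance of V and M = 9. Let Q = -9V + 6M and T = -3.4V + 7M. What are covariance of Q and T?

covariance of Q and T = 812.82

By bilinearity, covariance of Q and T = ac·variance of V + bd·variance of M + (ad+bc)·covariance of V and M, with a=-9, b=6, c=-3.4, d=7.
ac·variance of V = (-9)·(-3.4)·11.7 = 358.02
bd·variance of M = 6·7·28.7 = 1205.4
(ad+bc)·covariance of V and M = (-83.4)·9 = -750.6
covariance of Q and T = 358.02 + 1205.4 + (-750.6) = 812.82.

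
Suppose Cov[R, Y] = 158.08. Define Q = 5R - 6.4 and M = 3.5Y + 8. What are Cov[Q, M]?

Cov[Q, M] = 2766.4

Cov[Q, M] = a·c·Cov[R, Y] = 5·3.5·158.08 = 2766.4. Additive constants drop out.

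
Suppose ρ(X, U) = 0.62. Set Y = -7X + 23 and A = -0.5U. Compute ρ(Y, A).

ρ(Y, A) = 0.62

Linear rescalings preserve correlation up to sign; here the slopes -7 and -0.5 have the same sign, so ρ(Y, A) = ρ(X, U) = 0.62.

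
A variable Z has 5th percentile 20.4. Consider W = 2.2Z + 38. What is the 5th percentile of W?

5th percentile of W = 82.88

Since a = 2.2 > 0 the transformation is increasing, so the 5th percentile of W = a·(P_{5} of Z) + b = 2.2·20.4 + 38 = 82.88.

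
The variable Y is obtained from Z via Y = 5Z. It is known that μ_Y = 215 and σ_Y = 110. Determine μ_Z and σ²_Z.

μ_Z = 43, σ²_Z = 484

From Y = 5Z: μ_Y = a·μ_Z + b, so μ_Z = (μ_Y − b)/a = (215 − 0)/5 = 43.
σ²_Y = 110² = 12100.
σ²_Y = a²·σ²_Z, so σ²_Z = 12100/5² = 484.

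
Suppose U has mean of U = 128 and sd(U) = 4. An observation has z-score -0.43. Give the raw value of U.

U = 126.28

U = mean of U + z·sd(U) = 128 + (-0.43)·4 = 126.28.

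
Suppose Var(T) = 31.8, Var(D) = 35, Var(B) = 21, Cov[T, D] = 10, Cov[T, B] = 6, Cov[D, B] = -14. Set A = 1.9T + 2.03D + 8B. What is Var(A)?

Var(A) = a²·Var(T) + b²·Var(D) + c²·Var(B) + 2ab·Cov[T, D] + 2ac·Cov[T, B] + 2bc·Cov[D, B], with a = 1.9, b = 2.03, c = 8.
= 114.798 + 144.2315 + 1344 + 77.14 + 182.4 + (-454.72)
= 1407.8495.

Var(A) = 1407.8495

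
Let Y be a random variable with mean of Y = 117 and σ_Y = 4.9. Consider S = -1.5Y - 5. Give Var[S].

Var[S] = 54.0225

S = -1.5Y - 5 is linear with a = -1.5, b = -5.
Var[Y] = 4.9² = 24.01.
Var[S] = a²·Var[Y] = (-1.5)²·24.01 = 54.0225 (the additive constant -5 does not affect variance).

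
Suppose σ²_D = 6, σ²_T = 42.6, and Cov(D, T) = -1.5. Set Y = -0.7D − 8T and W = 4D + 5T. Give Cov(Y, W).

Cov(Y, W) = -1667.55

By bilinearity, Cov(Y, W) = ac·σ²_D + bd·σ²_T + (ad+bc)·Cov(D, T), with a=-0.7, b=-8, c=4, d=5.
ac·σ²_D = (-0.7)·4·6 = -16.8
bd·σ²_T = (-8)·5·42.6 = -1704
(ad+bc)·Cov(D, T) = (-35.5)·(-1.5) = 53.25
Cov(Y, W) = -16.8 + (-1704) + 53.25 = -1667.55.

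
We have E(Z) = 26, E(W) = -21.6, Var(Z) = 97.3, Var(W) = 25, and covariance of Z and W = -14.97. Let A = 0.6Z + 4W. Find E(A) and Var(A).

E(A) = 0.6·E(Z) + 4·E(W) = 0.6·26 + 4·(-21.6) = -70.8.
Var(A) = a²·Var(Z) + b²·Var(W) + 2ab·covariance of Z and W with a = 0.6, b = 4.
= 0.6²·97.3 + 4²·25 + 2·0.6·4·(-14.97)
= 35.028 + 400 + (-71.856) = 363.172.

E(A) = -70.8, Var(A) = 363.172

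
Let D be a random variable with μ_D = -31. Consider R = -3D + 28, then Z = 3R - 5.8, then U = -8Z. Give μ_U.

μ_R = (-3)·(-31) + 28 = 121.
μ_Z = 3·121 + (-5.8) = 357.2.
μ_U = (-8)·357.2 = -2857.6.

μ_U = -2857.6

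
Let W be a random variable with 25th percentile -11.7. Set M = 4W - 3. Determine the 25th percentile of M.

25th percentile of M = -49.8

Since a = 4 > 0 the transformation is increasing, so the 25th percentile of M = a·(P_{25} of W) + b = 4·(-11.7) + (-3) = -49.8.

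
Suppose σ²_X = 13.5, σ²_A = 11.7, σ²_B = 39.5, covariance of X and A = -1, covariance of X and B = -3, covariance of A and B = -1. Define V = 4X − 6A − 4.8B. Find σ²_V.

σ²_V = 1652.88

σ²_V = a²·σ²_X + b²·σ²_A + c²·σ²_B + 2ab·covariance of X and A + 2ac·covariance of X and B + 2bc·covariance of A and B, with a = 4, b = -6, c = -4.8.
= 216 + 421.2 + 910.08 + 48 + 115.2 + (-57.6)
= 1652.88.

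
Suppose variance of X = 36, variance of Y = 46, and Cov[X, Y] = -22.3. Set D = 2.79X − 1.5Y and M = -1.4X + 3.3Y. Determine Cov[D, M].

By bilinearity, Cov[D, M] = ac·variance of X + bd·variance of Y + (ad+bc)·Cov[X, Y], with a=2.79, b=-1.5, c=-1.4, d=3.3.
ac·variance of X = 2.79·(-1.4)·36 = -140.616
bd·variance of Y = (-1.5)·3.3·46 = -227.7
(ad+bc)·Cov[X, Y] = (11.307)·(-22.3) = -252.1461
Cov[D, M] = -140.616 + (-227.7) + (-252.1461) = -620.4621.

Cov[D, M] = -620.4621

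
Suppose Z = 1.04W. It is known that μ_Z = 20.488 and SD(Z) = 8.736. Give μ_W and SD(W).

μ_W = 19.7, SD(W) = 8.4

From Z = 1.04W: μ_Z = a·μ_W + b, so μ_W = (μ_Z − b)/a = (20.488 − 0)/1.04 = 19.7.
SD(Z) = |a|·SD(W), so SD(W) = 8.736/|1.04| = 8.4.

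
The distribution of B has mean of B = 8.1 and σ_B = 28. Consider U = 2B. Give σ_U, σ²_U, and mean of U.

U = 2B is linear with a = 2, b = 0.
σ_U = |a|·σ_B = |2|·28 = 56.
σ²_B = 28² = 784.
σ²_U = a²·σ²_B = 2²·784 = 3136.
mean of U = a·mean of B + b = 2·8.1 = 16.2.

σ_U = 56, σ²_U = 3136, mean of U = 16.2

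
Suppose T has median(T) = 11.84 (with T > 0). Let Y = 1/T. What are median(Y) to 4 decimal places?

1/T is monotone on this domain, so median(Y) = 1/(11.84) ≈ 0.0845.

median(Y) = 0.0845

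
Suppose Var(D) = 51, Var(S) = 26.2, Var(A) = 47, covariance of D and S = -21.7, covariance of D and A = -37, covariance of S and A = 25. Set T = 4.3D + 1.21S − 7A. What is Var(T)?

Var(T) = a²·Var(D) + b²·Var(S) + c²·Var(A) + 2ab·covariance of D and S + 2ac·covariance of D and A + 2bc·covariance of S and A, with a = 4.3, b = 1.21, c = -7.
= 942.99 + 38.35942 + 2303 + (-225.8102) + 2227.4 + (-423.5)
= 4862.43922.

Var(T) = 4862.43922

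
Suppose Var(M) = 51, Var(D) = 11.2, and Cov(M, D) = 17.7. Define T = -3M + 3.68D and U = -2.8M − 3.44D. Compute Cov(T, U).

Cov(T, U) = 286.90016

By bilinearity, Cov(T, U) = ac·Var(M) + bd·Var(D) + (ad+bc)·Cov(M, D), with a=-3, b=3.68, c=-2.8, d=-3.44.
ac·Var(M) = (-3)·(-2.8)·51 = 428.4
bd·Var(D) = 3.68·(-3.44)·11.2 = -141.78304
(ad+bc)·Cov(M, D) = (0.016)·17.7 = 0.2832
Cov(T, U) = 428.4 + (-141.78304) + 0.2832 = 286.90016.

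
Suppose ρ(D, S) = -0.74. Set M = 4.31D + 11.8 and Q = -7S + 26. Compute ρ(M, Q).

ρ(M, Q) = 0.74

Linear rescalings preserve |correlation|; the slopes 4.31 and -7 have opposite signs, so the correlation flips sign: ρ(M, Q) = −ρ(D, S) = 0.74.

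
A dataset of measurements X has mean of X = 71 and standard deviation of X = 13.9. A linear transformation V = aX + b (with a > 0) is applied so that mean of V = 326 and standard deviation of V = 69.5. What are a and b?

standard deviation of V = a·standard deviation of X (a > 0), so a = 69.5/13.9 = 5.
mean of V = a·mean of X + b, so b = 326 − 5·71 = -29.

a = 5, b = -29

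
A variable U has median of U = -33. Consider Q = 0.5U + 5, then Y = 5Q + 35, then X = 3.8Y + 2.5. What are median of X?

median of Q = 0.5·(-33) + 5 = -11.5.
median of Y = 5·(-11.5) + 35 = -22.5.
median of X = 3.8·(-22.5) + 2.5 = -83.

median of X = -83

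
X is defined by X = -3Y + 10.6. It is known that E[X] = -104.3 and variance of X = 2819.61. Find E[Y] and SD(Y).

E[Y] = 38.3, SD(Y) = 17.7

From X = -3Y + 10.6: E[X] = a·E[Y] + b, so E[Y] = (E[X] − b)/a = (-104.3 − 10.6)/(-3) = 38.3.
SD(X) = √2819.61 = 53.1.
SD(X) = |a|·SD(Y), so SD(Y) = 53.1/|-3| = 17.7.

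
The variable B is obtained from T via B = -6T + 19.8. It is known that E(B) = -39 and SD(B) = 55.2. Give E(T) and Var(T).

From B = -6T + 19.8: E(B) = a·E(T) + b, so E(T) = (E(B) − b)/a = (-39 − 19.8)/(-6) = 9.8.
Var(B) = 55.2² = 3047.04.
Var(B) = a²·Var(T), so Var(T) = 3047.04/(-6)² = 84.64.

E(T) = 9.8, Var(T) = 84.64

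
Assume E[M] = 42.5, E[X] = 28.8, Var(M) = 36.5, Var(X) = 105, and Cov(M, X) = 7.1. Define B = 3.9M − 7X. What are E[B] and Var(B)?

E[B] = 3.9·E[M] + (-7)·E[X] = 3.9·42.5 + (-7)·28.8 = -35.85.
Var(B) = a²·Var(M) + b²·Var(X) + 2ab·Cov(M, X) with a = 3.9, b = -7.
= 3.9²·36.5 + (-7)²·105 + 2·3.9·(-7)·7.1
= 555.165 + 5145 + (-387.66) = 5312.505.

E[B] = -35.85, Var(B) = 5312.505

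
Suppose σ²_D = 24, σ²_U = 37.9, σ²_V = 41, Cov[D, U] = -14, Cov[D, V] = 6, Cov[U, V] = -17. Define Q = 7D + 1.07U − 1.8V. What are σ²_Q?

σ²_Q = a²·σ²_D + b²·σ²_U + c²·σ²_V + 2ab·Cov[D, U] + 2ac·Cov[D, V] + 2bc·Cov[U, V], with a = 7, b = 1.07, c = -1.8.
= 1176 + 43.39171 + 132.84 + (-209.72) + (-151.2) + 65.484
= 1056.79571.

σ²_Q = 1056.79571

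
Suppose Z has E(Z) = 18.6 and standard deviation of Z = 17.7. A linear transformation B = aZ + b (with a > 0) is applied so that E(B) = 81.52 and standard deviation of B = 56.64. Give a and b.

a = 3.2, b = 22

standard deviation of B = a·standard deviation of Z (a > 0), so a = 56.64/17.7 = 3.2.
E(B) = a·E(Z) + b, so b = 81.52 − 3.2·18.6 = 22.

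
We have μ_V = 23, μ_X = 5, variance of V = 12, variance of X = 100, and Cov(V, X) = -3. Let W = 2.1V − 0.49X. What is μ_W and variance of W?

μ_W = 2.1·μ_V + (-0.49)·μ_X = 2.1·23 + (-0.49)·5 = 45.85.
variance of W = a²·variance of V + b²·variance of X + 2ab·Cov(V, X) with a = 2.1, b = -0.49.
= 2.1²·12 + (-0.49)²·100 + 2·2.1·(-0.49)·(-3)
= 52.92 + 24.01 + 6.174 = 83.104.

μ_W = 45.85, variance of W = 83.104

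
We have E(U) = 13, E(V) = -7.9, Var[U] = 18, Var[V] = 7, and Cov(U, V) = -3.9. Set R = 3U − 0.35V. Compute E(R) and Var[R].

E(R) = 41.765, Var[R] = 171.0475

E(R) = 3·E(U) + (-0.35)·E(V) = 3·13 + (-0.35)·(-7.9) = 41.765.
Var[R] = a²·Var[U] + b²·Var[V] + 2ab·Cov(U, V) with a = 3, b = -0.35.
= 3²·18 + (-0.35)²·7 + 2·3·(-0.35)·(-3.9)
= 162 + 0.8575 + 8.19 = 171.0475.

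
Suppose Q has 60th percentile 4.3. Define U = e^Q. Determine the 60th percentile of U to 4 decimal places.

e^Q is increasing, so P_{60}(U) = g(P_{60}(Q)) ≈ 73.6998.

60th percentile of U = 73.6998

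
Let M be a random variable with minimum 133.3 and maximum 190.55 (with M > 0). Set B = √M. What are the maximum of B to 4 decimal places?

√M is increasing on this domain, so max(B) comes from max(M) = 190.55: max(B) = √(190.55) ≈ 13.804.

max(B) = 13.804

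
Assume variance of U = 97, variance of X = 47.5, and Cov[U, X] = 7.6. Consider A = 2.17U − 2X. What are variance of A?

variance of A = 580.7953

variance of A = a²·variance of U + b²·variance of X + 2ab·Cov[U, X] with a = 2.17, b = -2.
= 2.17²·97 + (-2)²·47.5 + 2·2.17·(-2)·7.6
= 456.7633 + 190 + (-65.968) = 580.7953.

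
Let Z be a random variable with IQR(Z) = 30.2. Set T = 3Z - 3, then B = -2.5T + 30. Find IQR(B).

IQR(T) = |3|·30.2 = 90.6.
IQR(B) = |-2.5|·90.6 = 226.5.

IQR(B) = 226.5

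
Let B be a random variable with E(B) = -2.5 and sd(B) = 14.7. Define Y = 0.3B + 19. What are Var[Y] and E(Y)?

Var[Y] = 19.4481, E(Y) = 18.25

Y = 0.3B + 19 is linear with a = 0.3, b = 19.
Var[B] = 14.7² = 216.09.
Var[Y] = a²·Var[B] = 0.3²·216.09 = 19.4481 (the additive constant 19 does not affect variance).
E(Y) = a·E(B) + b = 0.3·(-2.5) + 19 = 18.25.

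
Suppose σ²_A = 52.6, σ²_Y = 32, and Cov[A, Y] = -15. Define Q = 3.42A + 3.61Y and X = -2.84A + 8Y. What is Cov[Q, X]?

Cov[Q, X] = 156.65272

By bilinearity, Cov[Q, X] = ac·σ²_A + bd·σ²_Y + (ad+bc)·Cov[A, Y], with a=3.42, b=3.61, c=-2.84, d=8.
ac·σ²_A = 3.42·(-2.84)·52.6 = -510.89328
bd·σ²_Y = 3.61·8·32 = 924.16
(ad+bc)·Cov[A, Y] = (17.1076)·(-15) = -256.614
Cov[Q, X] = -510.89328 + 924.16 + (-256.614) = 156.65272.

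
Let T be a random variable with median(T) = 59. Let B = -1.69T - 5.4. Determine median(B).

A linear map preserves order up to sign, so median(B) = a·median(T) + b = (-1.69)·59 + (-5.4) = -105.11.

median(B) = -105.11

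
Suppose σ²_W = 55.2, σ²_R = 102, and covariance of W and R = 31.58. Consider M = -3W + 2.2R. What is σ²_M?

σ²_M = a²·σ²_W + b²·σ²_R + 2ab·covariance of W and R with a = -3, b = 2.2.
= (-3)²·55.2 + 2.2²·102 + 2·(-3)·2.2·31.58
= 496.8 + 493.68 + (-416.856) = 573.624.

σ²_M = 573.624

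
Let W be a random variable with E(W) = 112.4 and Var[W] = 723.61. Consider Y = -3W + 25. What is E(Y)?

E(Y) = -312.2

Y = -3W + 25 is linear with a = -3, b = 25.
E(Y) = a·E(W) + b = (-3)·112.4 + 25 = -312.2.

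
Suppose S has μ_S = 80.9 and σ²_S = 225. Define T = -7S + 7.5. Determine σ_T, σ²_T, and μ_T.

σ_T = 105, σ²_T = 11025, μ_T = -558.8

T = -7S + 7.5 is linear with a = -7, b = 7.5.
σ_S = √225 = 15.
σ_T = |a|·σ_S = |-7|·15 = 105.
σ²_T = a²·σ²_S = (-7)²·225 = 11025 (the additive constant 7.5 does not affect variance).
μ_T = a·μ_S + b = (-7)·80.9 + 7.5 = -558.8.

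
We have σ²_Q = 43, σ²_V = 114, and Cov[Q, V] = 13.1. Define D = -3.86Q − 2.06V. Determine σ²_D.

σ²_D = a²·σ²_Q + b²·σ²_V + 2ab·Cov[Q, V] with a = -3.86, b = -2.06.
= (-3.86)²·43 + (-2.06)²·114 + 2·(-3.86)·(-2.06)·13.1
= 640.6828 + 483.7704 + 208.33192 = 1332.78512.

σ²_D = 1332.78512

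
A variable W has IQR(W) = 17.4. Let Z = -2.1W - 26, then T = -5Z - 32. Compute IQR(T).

IQR(Z) = |-2.1|·17.4 = 36.54.
IQR(T) = |-5|·36.54 = 182.7.

IQR(T) = 182.7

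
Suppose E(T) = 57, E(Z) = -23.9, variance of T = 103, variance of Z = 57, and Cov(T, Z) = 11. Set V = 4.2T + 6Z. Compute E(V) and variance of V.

E(V) = 4.2·E(T) + 6·E(Z) = 4.2·57 + 6·(-23.9) = 96.
variance of V = a²·variance of T + b²·variance of Z + 2ab·Cov(T, Z) with a = 4.2, b = 6.
= 4.2²·103 + 6²·57 + 2·4.2·6·11
= 1816.92 + 2052 + 554.4 = 4423.32.

E(V) = 96, variance of V = 4423.32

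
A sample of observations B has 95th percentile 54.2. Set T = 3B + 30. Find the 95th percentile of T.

95th percentile of T = 192.6

Since a = 3 > 0 the transformation is increasing, so the 95th percentile of T = a·(P_{95} of B) + b = 3·54.2 + 30 = 192.6.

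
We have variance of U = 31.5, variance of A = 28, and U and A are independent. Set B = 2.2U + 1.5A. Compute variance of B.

variance of B = a²·variance of U + b²·variance of A + 2ab·covariance of U and A with a = 2.2, b = 1.5.
Independence gives covariance of U and A = 0.
= 2.2²·31.5 + 1.5²·28 + 2·2.2·1.5·0
= 152.46 + 63 + 0 = 215.46.

variance of B = 215.46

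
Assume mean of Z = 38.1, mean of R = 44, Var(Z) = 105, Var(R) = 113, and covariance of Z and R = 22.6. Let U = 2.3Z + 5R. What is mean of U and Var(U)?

mean of U = 2.3·mean of Z + 5·mean of R = 2.3·38.1 + 5·44 = 307.63.
Var(U) = a²·Var(Z) + b²·Var(R) + 2ab·covariance of Z and R with a = 2.3, b = 5.
= 2.3²·105 + 5²·113 + 2·2.3·5·22.6
= 555.45 + 2825 + 519.8 = 3900.25.

mean of U = 307.63, Var(U) = 3900.25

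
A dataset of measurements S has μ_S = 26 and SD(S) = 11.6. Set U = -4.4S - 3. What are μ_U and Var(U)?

U = -4.4S - 3 is linear with a = -4.4, b = -3.
μ_U = a·μ_S + b = (-4.4)·26 + (-3) = -117.4.
Var(S) = 11.6² = 134.56.
Var(U) = a²·Var(S) = (-4.4)²·134.56 = 2605.0816 (the additive constant -3 does not affect variance).

μ_U = -117.4, Var(U) = 2605.0816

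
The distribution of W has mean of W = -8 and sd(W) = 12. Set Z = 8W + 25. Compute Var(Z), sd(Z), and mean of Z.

Var(Z) = 9216, sd(Z) = 96, mean of Z = -39

Z = 8W + 25 is linear with a = 8, b = 25.
Var(W) = 12² = 144.
Var(Z) = a²·Var(W) = 8²·144 = 9216 (the additive constant 25 does not affect variance).
sd(Z) = |a|·sd(W) = |8|·12 = 96.
mean of Z = a·mean of W + b = 8·(-8) + 25 = -39.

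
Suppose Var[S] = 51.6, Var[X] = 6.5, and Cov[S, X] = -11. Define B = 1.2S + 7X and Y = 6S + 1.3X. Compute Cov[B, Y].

By bilinearity, Cov[B, Y] = ac·Var[S] + bd·Var[X] + (ad+bc)·Cov[S, X], with a=1.2, b=7, c=6, d=1.3.
ac·Var[S] = 1.2·6·51.6 = 371.52
bd·Var[X] = 7·1.3·6.5 = 59.15
(ad+bc)·Cov[S, X] = (43.56)·(-11) = -479.16
Cov[B, Y] = 371.52 + 59.15 + (-479.16) = -48.49.

Cov[B, Y] = -48.49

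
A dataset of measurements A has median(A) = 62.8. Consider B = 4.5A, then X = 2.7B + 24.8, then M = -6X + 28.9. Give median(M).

median(M) = -4698.02

median(B) = 4.5·62.8 = 282.6.
median(X) = 2.7·282.6 + 24.8 = 787.82.
median(M) = (-6)·787.82 + 28.9 = -4698.02.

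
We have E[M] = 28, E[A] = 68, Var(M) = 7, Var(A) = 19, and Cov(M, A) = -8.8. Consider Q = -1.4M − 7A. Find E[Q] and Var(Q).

E[Q] = (-1.4)·E[M] + (-7)·E[A] = (-1.4)·28 + (-7)·68 = -515.2.
Var(Q) = a²·Var(M) + b²·Var(A) + 2ab·Cov(M, A) with a = -1.4, b = -7.
= (-1.4)²·7 + (-7)²·19 + 2·(-1.4)·(-7)·(-8.8)
= 13.72 + 931 + (-172.48) = 772.24.

E[Q] = -515.2, Var(Q) = 772.24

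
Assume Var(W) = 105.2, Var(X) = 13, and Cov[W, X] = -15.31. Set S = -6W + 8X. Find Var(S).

Var(S) = a²·Var(W) + b²·Var(X) + 2ab·Cov[W, X] with a = -6, b = 8.
= (-6)²·105.2 + 8²·13 + 2·(-6)·8·(-15.31)
= 3787.2 + 832 + 1469.76 = 6088.96.

Var(S) = 6088.96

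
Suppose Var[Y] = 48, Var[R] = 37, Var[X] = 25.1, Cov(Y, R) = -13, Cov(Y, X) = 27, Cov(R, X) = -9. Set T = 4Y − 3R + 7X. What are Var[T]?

Var[T] = 4532.9

Var[T] = a²·Var[Y] + b²·Var[R] + c²·Var[X] + 2ab·Cov(Y, R) + 2ac·Cov(Y, X) + 2bc·Cov(R, X), with a = 4, b = -3, c = 7.
= 768 + 333 + 1229.9 + 312 + 1512 + 378
= 4532.9.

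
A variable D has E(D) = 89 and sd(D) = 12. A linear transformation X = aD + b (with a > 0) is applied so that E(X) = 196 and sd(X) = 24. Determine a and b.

sd(X) = a·sd(D) (a > 0), so a = 24/12 = 2.
E(X) = a·E(D) + b, so b = 196 − 2·89 = 18.

a = 2, b = 18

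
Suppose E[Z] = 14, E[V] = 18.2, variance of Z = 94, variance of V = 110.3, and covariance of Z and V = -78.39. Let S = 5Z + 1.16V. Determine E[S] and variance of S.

E[S] = 5·E[Z] + 1.16·E[V] = 5·14 + 1.16·18.2 = 91.112.
variance of S = a²·variance of Z + b²·variance of V + 2ab·covariance of Z and V with a = 5, b = 1.16.
= 5²·94 + 1.16²·110.3 + 2·5·1.16·(-78.39)
= 2350 + 148.41968 + (-909.324) = 1589.09568.

E[S] = 91.112, variance of S = 1589.09568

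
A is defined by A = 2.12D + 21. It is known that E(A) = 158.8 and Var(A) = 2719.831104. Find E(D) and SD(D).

E(D) = 65, SD(D) = 24.6

From A = 2.12D + 21: E(A) = a·E(D) + b, so E(D) = (E(A) − b)/a = (158.8 − 21)/2.12 = 65.
SD(A) = √2719.831104 = 52.152.
SD(A) = |a|·SD(D), so SD(D) = 52.152/|2.12| = 24.6.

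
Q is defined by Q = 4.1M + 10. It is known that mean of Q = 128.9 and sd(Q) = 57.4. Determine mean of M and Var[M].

From Q = 4.1M + 10: mean of Q = a·mean of M + b, so mean of M = (mean of Q − b)/a = (128.9 − 10)/4.1 = 29.
Var[Q] = 57.4² = 3294.76.
Var[Q] = a²·Var[M], so Var[M] = 3294.76/4.1² = 196.

mean of M = 29, Var[M] = 196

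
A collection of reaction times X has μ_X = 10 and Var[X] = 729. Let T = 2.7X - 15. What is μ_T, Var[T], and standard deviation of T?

μ_T = 12, Var[T] = 5314.41, standard deviation of T = 72.9

T = 2.7X - 15 is linear with a = 2.7, b = -15.
μ_T = a·μ_X + b = 2.7·10 + (-15) = 12.
Var[T] = a²·Var[X] = 2.7²·729 = 5314.41 (the additive constant -15 does not affect variance).
standard deviation of X = √729 = 27.
standard deviation of T = |a|·standard deviation of X = |2.7|·27 = 72.9.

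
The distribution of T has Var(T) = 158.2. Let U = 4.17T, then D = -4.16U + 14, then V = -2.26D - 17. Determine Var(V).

Var(V) = 243154.3977084837888

Var(U) = 4.17²·158.2 = 2750.92398.
Var(D) = (-4.16)²·2750.92398 = 47606.390028288.
Var(V) = (-2.26)²·47606.390028288 = 243154.3977084837888.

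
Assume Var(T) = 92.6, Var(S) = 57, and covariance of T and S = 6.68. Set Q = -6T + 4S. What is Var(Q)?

Var(Q) = a²·Var(T) + b²·Var(S) + 2ab·covariance of T and S with a = -6, b = 4.
= (-6)²·92.6 + 4²·57 + 2·(-6)·4·6.68
= 3333.6 + 912 + (-320.64) = 3924.96.

Var(Q) = 3924.96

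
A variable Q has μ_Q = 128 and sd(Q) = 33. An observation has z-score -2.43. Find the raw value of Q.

Q = μ_Q + z·sd(Q) = 128 + (-2.43)·33 = 47.81.

Q = 47.81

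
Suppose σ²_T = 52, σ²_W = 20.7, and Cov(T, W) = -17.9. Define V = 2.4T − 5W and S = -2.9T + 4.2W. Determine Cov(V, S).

Cov(V, S) = -1236.602

By bilinearity, Cov(V, S) = ac·σ²_T + bd·σ²_W + (ad+bc)·Cov(T, W), with a=2.4, b=-5, c=-2.9, d=4.2.
ac·σ²_T = 2.4·(-2.9)·52 = -361.92
bd·σ²_W = (-5)·4.2·20.7 = -434.7
(ad+bc)·Cov(T, W) = (24.58)·(-17.9) = -439.982
Cov(V, S) = -361.92 + (-434.7) + (-439.982) = -1236.602.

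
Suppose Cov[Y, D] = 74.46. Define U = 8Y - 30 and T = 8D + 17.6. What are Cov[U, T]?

Cov[U, T] = 4765.44

Cov[U, T] = a·c·Cov[Y, D] = 8·8·74.46 = 4765.44. Additive constants drop out.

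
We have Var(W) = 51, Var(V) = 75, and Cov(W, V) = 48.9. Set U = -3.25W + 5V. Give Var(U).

Var(U) = 824.4375

Var(U) = a²·Var(W) + b²·Var(V) + 2ab·Cov(W, V) with a = -3.25, b = 5.
= (-3.25)²·51 + 5²·75 + 2·(-3.25)·5·48.9
= 538.6875 + 1875 + (-1589.25) = 824.4375.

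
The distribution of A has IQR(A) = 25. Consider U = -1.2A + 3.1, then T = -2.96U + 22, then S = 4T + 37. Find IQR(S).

IQR(S) = 355.2

IQR(U) = |-1.2|·25 = 30.
IQR(T) = |-2.96|·30 = 88.8.
IQR(S) = |4|·88.8 = 355.2.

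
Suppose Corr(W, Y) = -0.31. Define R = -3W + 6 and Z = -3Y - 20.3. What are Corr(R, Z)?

Linear rescalings preserve correlation up to sign; here the slopes -3 and -3 have the same sign, so Corr(R, Z) = Corr(W, Y) = -0.31.

Corr(R, Z) = -0.31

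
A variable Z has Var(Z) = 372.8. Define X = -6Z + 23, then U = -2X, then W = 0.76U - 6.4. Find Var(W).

Var(X) = (-6)²·372.8 = 13420.8.
Var(U) = (-2)²·13420.8 = 53683.2.
Var(W) = 0.76²·53683.2 = 31007.41632.

Var(W) = 31007.41632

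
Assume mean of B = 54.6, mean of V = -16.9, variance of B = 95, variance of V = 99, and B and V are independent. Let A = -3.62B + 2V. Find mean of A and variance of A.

mean of A = -231.452, variance of A = 1640.918

mean of A = (-3.62)·mean of B + 2·mean of V = (-3.62)·54.6 + 2·(-16.9) = -231.452.
variance of A = a²·variance of B + b²·variance of V + 2ab·Cov(B, V) with a = -3.62, b = 2.
Independence gives Cov(B, V) = 0.
= (-3.62)²·95 + 2²·99 + 2·(-3.62)·2·0
= 1244.918 + 396 + 0 = 1640.918.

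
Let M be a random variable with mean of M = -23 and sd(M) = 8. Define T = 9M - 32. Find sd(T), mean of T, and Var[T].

T = 9M - 32 is linear with a = 9, b = -32.
sd(T) = |a|·sd(M) = |9|·8 = 72.
mean of T = a·mean of M + b = 9·(-23) + (-32) = -239.
Var[M] = 8² = 64.
Var[T] = a²·Var[M] = 9²·64 = 5184 (the additive constant -32 does not affect variance).

sd(T) = 72, mean of T = -239, Var[T] = 5184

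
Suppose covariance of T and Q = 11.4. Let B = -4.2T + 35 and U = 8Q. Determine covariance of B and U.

covariance of B and U = a·c·covariance of T and Q = (-4.2)·8·11.4 = -383.04. Additive constants drop out.

covariance of B and U = -383.04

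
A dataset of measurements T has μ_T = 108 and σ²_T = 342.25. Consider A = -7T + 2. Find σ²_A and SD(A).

A = -7T + 2 is linear with a = -7, b = 2.
σ²_A = a²·σ²_T = (-7)²·342.25 = 16770.25 (the additive constant 2 does not affect variance).
SD(T) = √342.25 = 18.5.
SD(A) = |a|·SD(T) = |-7|·18.5 = 129.5.

σ²_A = 16770.25, SD(A) = 129.5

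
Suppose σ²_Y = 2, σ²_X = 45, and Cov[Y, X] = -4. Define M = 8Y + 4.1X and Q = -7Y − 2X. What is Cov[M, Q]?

By bilinearity, Cov[M, Q] = ac·σ²_Y + bd·σ²_X + (ad+bc)·Cov[Y, X], with a=8, b=4.1, c=-7, d=-2.
ac·σ²_Y = 8·(-7)·2 = -112
bd·σ²_X = 4.1·(-2)·45 = -369
(ad+bc)·Cov[Y, X] = (-44.7)·(-4) = 178.8
Cov[M, Q] = -112 + (-369) + 178.8 = -302.2.

Cov[M, Q] = -302.2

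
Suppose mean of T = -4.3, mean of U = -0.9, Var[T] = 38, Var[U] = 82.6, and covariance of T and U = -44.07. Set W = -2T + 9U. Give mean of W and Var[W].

mean of W = 0.5, Var[W] = 8429.12

mean of W = (-2)·mean of T + 9·mean of U = (-2)·(-4.3) + 9·(-0.9) = 0.5.
Var[W] = a²·Var[T] + b²·Var[U] + 2ab·covariance of T and U with a = -2, b = 9.
= (-2)²·38 + 9²·82.6 + 2·(-2)·9·(-44.07)
= 152 + 6690.6 + 1586.52 = 8429.12.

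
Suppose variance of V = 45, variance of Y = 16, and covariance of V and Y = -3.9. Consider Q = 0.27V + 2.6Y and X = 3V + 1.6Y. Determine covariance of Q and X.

covariance of Q and X = 70.9052

By bilinearity, covariance of Q and X = ac·variance of V + bd·variance of Y + (ad+bc)·covariance of V and Y, with a=0.27, b=2.6, c=3, d=1.6.
ac·variance of V = 0.27·3·45 = 36.45
bd·variance of Y = 2.6·1.6·16 = 66.56
(ad+bc)·covariance of V and Y = (8.232)·(-3.9) = -32.1048
covariance of Q and X = 36.45 + 66.56 + (-32.1048) = 70.9052.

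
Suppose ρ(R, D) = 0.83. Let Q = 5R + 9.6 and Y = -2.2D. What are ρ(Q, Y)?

ρ(Q, Y) = -0.83

Linear rescalings preserve |correlation|; the slopes 5 and -2.2 have opposite signs, so the correlation flips sign: ρ(Q, Y) = −ρ(R, D) = -0.83.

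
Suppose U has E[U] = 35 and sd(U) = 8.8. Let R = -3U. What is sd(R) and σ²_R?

R = -3U is linear with a = -3, b = 0.
sd(R) = |a|·sd(U) = |-3|·8.8 = 26.4.
σ²_U = 8.8² = 77.44.
σ²_R = a²·σ²_U = (-3)²·77.44 = 696.96.

sd(R) = 26.4, σ²_R = 696.96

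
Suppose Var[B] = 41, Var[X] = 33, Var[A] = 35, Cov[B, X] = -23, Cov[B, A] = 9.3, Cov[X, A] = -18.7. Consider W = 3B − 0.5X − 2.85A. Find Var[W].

Var[W] = 518.2125

Var[W] = a²·Var[B] + b²·Var[X] + c²·Var[A] + 2ab·Cov[B, X] + 2ac·Cov[B, A] + 2bc·Cov[X, A], with a = 3, b = -0.5, c = -2.85.
= 369 + 8.25 + 284.2875 + 69 + (-159.03) + (-53.295)
= 518.2125.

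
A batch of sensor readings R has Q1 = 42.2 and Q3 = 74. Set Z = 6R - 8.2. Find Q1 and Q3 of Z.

a = 6 > 0: Q1(Z) = a·Q1(R)+b = 245, Q3(Z) = a·Q3(R)+b = 435.8.

Q1(Z) = 245, Q3(Z) = 435.8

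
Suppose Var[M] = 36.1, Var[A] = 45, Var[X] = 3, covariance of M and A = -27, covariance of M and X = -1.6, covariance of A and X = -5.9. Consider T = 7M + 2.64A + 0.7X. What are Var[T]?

Var[T] = a²·Var[M] + b²·Var[A] + c²·Var[X] + 2ab·covariance of M and A + 2ac·covariance of M and X + 2bc·covariance of A and X, with a = 7, b = 2.64, c = 0.7.
= 1768.9 + 313.632 + 1.47 + (-997.92) + (-15.68) + (-21.8064)
= 1048.5956.

Var[T] = 1048.5956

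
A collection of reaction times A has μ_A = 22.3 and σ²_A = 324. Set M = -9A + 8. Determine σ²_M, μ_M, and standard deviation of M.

M = -9A + 8 is linear with a = -9, b = 8.
σ²_M = a²·σ²_A = (-9)²·324 = 26244 (the additive constant 8 does not affect variance).
μ_M = a·μ_A + b = (-9)·22.3 + 8 = -192.7.
standard deviation of A = √324 = 18.
standard deviation of M = |a|·standard deviation of A = |-9|·18 = 162.

σ²_M = 26244, μ_M = -192.7, standard deviation of M = 162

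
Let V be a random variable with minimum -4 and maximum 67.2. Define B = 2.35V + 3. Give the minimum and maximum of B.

a = 2.35 > 0, so min(B) = a·min(V)+b = 2.35·(-4) + 3 = -6.4 and max(B) = 2.35·67.2 + 3 = 160.92.

min(B) = -6.4, max(B) = 160.92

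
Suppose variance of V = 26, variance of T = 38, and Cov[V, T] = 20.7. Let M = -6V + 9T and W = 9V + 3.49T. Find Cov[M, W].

Cov[M, W] = 1032.822

By bilinearity, Cov[M, W] = ac·variance of V + bd·variance of T + (ad+bc)·Cov[V, T], with a=-6, b=9, c=9, d=3.49.
ac·variance of V = (-6)·9·26 = -1404
bd·variance of T = 9·3.49·38 = 1193.58
(ad+bc)·Cov[V, T] = (60.06)·20.7 = 1243.242
Cov[M, W] = -1404 + 1193.58 + 1243.242 = 1032.822.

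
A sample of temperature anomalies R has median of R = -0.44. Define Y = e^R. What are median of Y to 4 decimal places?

e^R is monotone on this domain, so median of Y = exp(-0.44) ≈ 0.644.

median of Y = 0.644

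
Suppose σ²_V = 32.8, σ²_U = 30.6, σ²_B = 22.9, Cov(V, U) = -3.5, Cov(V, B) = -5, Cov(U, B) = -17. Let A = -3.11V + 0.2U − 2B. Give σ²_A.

σ²_A = a²·σ²_V + b²·σ²_U + c²·σ²_B + 2ab·Cov(V, U) + 2ac·Cov(V, B) + 2bc·Cov(U, B), with a = -3.11, b = 0.2, c = -2.
= 317.24488 + 1.224 + 91.6 + 4.354 + (-62.2) + 13.6
= 365.82288.

σ²_A = 365.82288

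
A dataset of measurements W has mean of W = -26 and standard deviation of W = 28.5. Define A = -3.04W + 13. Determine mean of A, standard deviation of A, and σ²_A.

mean of A = 92.04, standard deviation of A = 86.64, σ²_A = 7506.4896

A = -3.04W + 13 is linear with a = -3.04, b = 13.
mean of A = a·mean of W + b = (-3.04)·(-26) + 13 = 92.04.
standard deviation of A = |a|·standard deviation of W = |-3.04|·28.5 = 86.64.
σ²_W = 28.5² = 812.25.
σ²_A = a²·σ²_W = (-3.04)²·812.25 = 7506.4896 (the additive constant 13 does not affect variance).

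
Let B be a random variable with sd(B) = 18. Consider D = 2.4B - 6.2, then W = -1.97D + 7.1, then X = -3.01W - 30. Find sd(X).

sd(X) = 256.16304

sd(D) = |2.4|·18 = 43.2.
sd(W) = |-1.97|·43.2 = 85.104.
sd(X) = |-3.01|·85.104 = 256.16304.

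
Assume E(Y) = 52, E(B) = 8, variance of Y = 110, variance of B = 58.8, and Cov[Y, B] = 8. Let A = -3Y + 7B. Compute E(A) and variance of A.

E(A) = -100, variance of A = 3535.2

E(A) = (-3)·E(Y) + 7·E(B) = (-3)·52 + 7·8 = -100.
variance of A = a²·variance of Y + b²·variance of B + 2ab·Cov[Y, B] with a = -3, b = 7.
= (-3)²·110 + 7²·58.8 + 2·(-3)·7·8
= 990 + 2881.2 + (-336) = 3535.2.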